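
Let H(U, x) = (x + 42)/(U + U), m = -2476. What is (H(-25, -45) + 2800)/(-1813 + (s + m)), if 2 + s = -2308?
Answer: -140003/329950 ≈ -0.42432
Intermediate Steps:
s = -2310 (s = -2 - 2308 = -2310)
H(U, x) = (42 + x)/(2*U) (H(U, x) = (42 + x)/((2*U)) = (42 + x)*(1/(2*U)) = (42 + x)/(2*U))
(H(-25, -45) + 2800)/(-1813 + (s + m)) = ((1/2)*(42 - 45)/(-25) + 2800)/(-1813 + (-2310 - 2476)) = ((1/2)*(-1/25)*(-3) + 2800)/(-1813 - 4786) = (3/50 + 2800)/(-6599) = (140003/50)*(-1/6599) = -140003/329950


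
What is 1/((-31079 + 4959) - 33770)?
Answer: -1/59890 ≈ -1.6697e-5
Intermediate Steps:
1/((-31079 + 4959) - 33770) = 1/(-26120 - 33770) = 1/(-59890) = -1/59890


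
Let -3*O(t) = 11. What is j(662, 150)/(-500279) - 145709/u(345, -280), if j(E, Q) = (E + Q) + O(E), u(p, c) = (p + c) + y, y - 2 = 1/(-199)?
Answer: -14506146186089/6669719628 ≈ -2174.9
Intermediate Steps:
O(t) = -11/3 (O(t) = -1/3*11 = -11/3)
y = 397/199 (y = 2 + 1/(-199) = 2 - 1/199 = 397/199 ≈ 1.9950)
u(p, c) = 397/199 + c + p (u(p, c) = (p + c) + 397/199 = (c + p) + 397/199 = 397/199 + c + p)
j(E, Q) = -11/3 + E + Q (j(E, Q) = (E + Q) - 11/3 = -11/3 + E + Q)
j(662, 150)/(-500279) - 145709/u(345, -280) = (-11/3 + 662 + 150)/(-500279) - 145709/(397/199 - 280 + 345) = (2425/3)*(-1/500279) - 145709/13332/199 = -2425/1500837 - 145709*199/13332 = -2425/1500837 - 28996091/13332 = -14506146186089/6669719628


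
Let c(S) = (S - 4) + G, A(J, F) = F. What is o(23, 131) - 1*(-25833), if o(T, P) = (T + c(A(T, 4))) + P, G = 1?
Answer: 25988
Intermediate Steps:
c(S) = -3 + S (c(S) = (S - 4) + 1 = (-4 + S) + 1 = -3 + S)
o(T, P) = 1 + P + T (o(T, P) = (T + (-3 + 4)) + P = (T + 1) + P = (1 + T) + P = 1 + P + T)
o(23, 131) - 1*(-25833) = (1 + 131 + 23) - 1*(-25833) = 155 + 25833 = 25988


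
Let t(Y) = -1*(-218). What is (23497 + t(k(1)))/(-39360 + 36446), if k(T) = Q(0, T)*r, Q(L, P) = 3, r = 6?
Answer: -765/94 ≈ -8.1383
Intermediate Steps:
k(T) = 18 (k(T) = 3*6 = 18)
t(Y) = 218
(23497 + t(k(1)))/(-39360 + 36446) = (23497 + 218)/(-39360 + 36446) = 23715/(-2914) = 23715*(-1/2914) = -765/94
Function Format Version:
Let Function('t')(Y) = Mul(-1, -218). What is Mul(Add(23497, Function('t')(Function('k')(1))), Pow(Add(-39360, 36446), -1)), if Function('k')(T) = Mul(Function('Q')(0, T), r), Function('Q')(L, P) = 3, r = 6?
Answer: Rational(-765, 94) ≈ -8.1383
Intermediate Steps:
Function('k')(T) = 18 (Function('k')(T) = Mul(3, 6) = 18)
Function('t')(Y) = 218
Mul(Add(23497, Function('t')(Function('k')(1))), Pow(Add(-39360, 36446), -1)) = Mul(Add(23497, 218), Pow(Add(-39360, 36446), -1)) = Mul(23715, Pow(-2914, -1)) = Mul(23715, Rational(-1, 2914)) = Rational(-765, 94)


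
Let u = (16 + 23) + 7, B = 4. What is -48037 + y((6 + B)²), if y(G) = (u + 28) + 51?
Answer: -47912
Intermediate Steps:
u = 46 (u = 39 + 7 = 46)
y(G) = 125 (y(G) = (46 + 28) + 51 = 74 + 51 = 125)
-48037 + y((6 + B)²) = -48037 + 125 = -47912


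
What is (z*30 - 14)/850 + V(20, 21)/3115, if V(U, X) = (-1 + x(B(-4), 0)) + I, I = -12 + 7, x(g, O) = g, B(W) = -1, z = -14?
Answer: -19398/37825 ≈ -0.51284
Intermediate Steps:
I = -5
V(U, X) = -7 (V(U, X) = (-1 - 1) - 5 = -2 - 5 = -7)
(z*30 - 14)/850 + V(20, 21)/3115 = (-14*30 - 14)/850 - 7/3115 = (-420 - 14)*(1/850) - 7*1/3115 = -434*1/850 - 1/445 = -217/425 - 1/445 = -19398/37825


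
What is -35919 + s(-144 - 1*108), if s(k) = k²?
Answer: 27585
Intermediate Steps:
-35919 + s(-144 - 1*108) = -35919 + (-144 - 1*108)² = -35919 + (-144 - 108)² = -35919 + (-252)² = -35919 + 63504 = 27585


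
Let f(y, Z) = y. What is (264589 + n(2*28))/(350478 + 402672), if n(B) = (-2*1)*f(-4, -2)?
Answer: 88199/251050 ≈ 0.35132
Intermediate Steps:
n(B) = 8 (n(B) = -2*1*(-4) = -2*(-4) = 8)
(264589 + n(2*28))/(350478 + 402672) = (264589 + 8)/(350478 + 402672) = 264597/753150 = 264597*(1/753150) = 88199/251050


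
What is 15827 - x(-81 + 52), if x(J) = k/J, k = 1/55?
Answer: 25244066/1595 ≈ 15827.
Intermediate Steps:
k = 1/55 ≈ 0.018182
x(J) = 1/(55*J)
15827 - x(-81 + 52) = 15827 - 1/(55*(-81 + 52)) = 15827 - 1/(55*(-29)) = 15827 - (-1)/(55*29) = 15827 - 1*(-1/1595) = 15827 + 1/1595 = 25244066/1595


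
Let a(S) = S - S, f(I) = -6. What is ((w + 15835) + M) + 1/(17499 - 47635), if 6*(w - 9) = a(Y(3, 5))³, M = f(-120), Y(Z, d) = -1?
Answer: 477293967/30136 ≈ 15838.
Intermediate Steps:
M = -6
a(S) = 0
w = 9 (w = 9 + (⅙)*0³ = 9 + (⅙)*0 = 9 + 0 = 9)
((w + 15835) + M) + 1/(17499 - 47635) = ((9 + 15835) - 6) + 1/(17499 - 47635) = (15844 - 6) + 1/(-30136) = 15838 - 1/30136 = 477293967/30136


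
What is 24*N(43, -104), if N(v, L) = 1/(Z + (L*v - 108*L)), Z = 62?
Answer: 4/1137 ≈ 0.0035180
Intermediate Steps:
N(v, L) = 1/(62 - 108*L + L*v) (N(v, L) = 1/(62 + (L*v - 108*L)) = 1/(62 + (-108*L + L*v)) = 1/(62 - 108*L + L*v))
24*N(43, -104) = 24/(62 - 108*(-104) - 104*43) = 24/(62 + 11232 - 4472) = 24/6822 = 24*(1/6822) = 4/1137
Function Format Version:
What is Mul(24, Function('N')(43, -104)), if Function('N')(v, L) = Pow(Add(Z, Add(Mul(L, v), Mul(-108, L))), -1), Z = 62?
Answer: Rational(4, 1137) ≈ 0.0035180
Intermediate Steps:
Function('N')(v, L) = Pow(Add(62, Mul(-108, L), Mul(L, v)), -1) (Function('N')(v, L) = Pow(Add(62, Add(Mul(L, v), Mul(-108, L))), -1) = Pow(Add(62, Add(Mul(-108, L), Mul(L, v))), -1) = Pow(Add(62, Mul(-108, L), Mul(L, v)), -1))
Mul(24, Function('N')(43, -104)) = Mul(24, Pow(Add(62, Mul(-108, -104), Mul(-104, 43)), -1)) = Mul(24, Pow(Add(62, 11232, -4472), -1)) = Mul(24, Pow(6822, -1)) = Mul(24, Rational(1, 6822)) = Rational(4, 1137)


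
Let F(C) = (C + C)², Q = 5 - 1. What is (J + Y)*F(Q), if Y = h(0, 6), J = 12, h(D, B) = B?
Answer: 1152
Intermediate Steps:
Q = 4
F(C) = 4*C² (F(C) = (2*C)² = 4*C²)
Y = 6
(J + Y)*F(Q) = (12 + 6)*(4*4²) = 18*(4*16) = 18*64 = 1152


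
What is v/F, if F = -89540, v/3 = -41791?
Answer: 125373/89540 ≈ 1.4002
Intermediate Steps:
v = -125373 (v = 3*(-41791) = -125373)
v/F = -125373/(-89540) = -125373*(-1/89540) = 125373/89540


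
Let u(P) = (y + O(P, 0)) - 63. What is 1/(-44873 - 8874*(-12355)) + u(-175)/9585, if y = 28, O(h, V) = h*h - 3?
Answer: 57214421116/17929192995 ≈ 3.1911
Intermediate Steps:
O(h, V) = -3 + h**2 (O(h, V) = h**2 - 3 = -3 + h**2)
u(P) = -38 + P**2 (u(P) = (28 + (-3 + P**2)) - 63 = (25 + P**2) - 63 = -38 + P**2)
1/(-44873 - 8874*(-12355)) + u(-175)/9585 = 1/(-44873 - 8874*(-12355)) + (-38 + (-175)**2)/9585 = -1/12355/(-53747) + (-38 + 30625)*(1/9585) = -1/53747*(-1/12355) + 30587*(1/9585) = 1/664044185 + 30587/9585 = 57214421116/17929192995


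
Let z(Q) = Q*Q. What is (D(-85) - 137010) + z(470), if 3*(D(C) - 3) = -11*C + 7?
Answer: 84207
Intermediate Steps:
z(Q) = Q**2
D(C) = 16/3 - 11*C/3 (D(C) = 3 + (-11*C + 7)/3 = 3 + (7 - 11*C)/3 = 3 + (7/3 - 11*C/3) = 16/3 - 11*C/3)
(D(-85) - 137010) + z(470) = ((16/3 - 11/3*(-85)) - 137010) + 470**2 = ((16/3 + 935/3) - 137010) + 220900 = (317 - 137010) + 220900 = -136693 + 220900 = 84207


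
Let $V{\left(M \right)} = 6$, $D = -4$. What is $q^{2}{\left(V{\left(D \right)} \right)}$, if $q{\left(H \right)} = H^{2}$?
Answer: $1296$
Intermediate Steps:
$q^{2}{\left(V{\left(D \right)} \right)} = \left(6^{2}\right)^{2} = 36^{2} = 1296$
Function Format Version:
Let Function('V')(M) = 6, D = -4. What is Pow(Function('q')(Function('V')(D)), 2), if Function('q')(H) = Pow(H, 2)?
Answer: 1296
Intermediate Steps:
Pow(Function('q')(Function('V')(D)), 2) = Pow(Pow(6, 2), 2) = Pow(36, 2) = 1296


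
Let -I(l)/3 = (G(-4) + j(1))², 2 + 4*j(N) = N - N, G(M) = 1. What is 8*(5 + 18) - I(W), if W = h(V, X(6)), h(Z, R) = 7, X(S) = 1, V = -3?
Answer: 739/4 ≈ 184.75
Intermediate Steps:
j(N) = -½ (j(N) = -½ + (N - N)/4 = -½ + (¼)*0 = -½ + 0 = -½)
W = 7
I(l) = -¾ (I(l) = -3*(1 - ½)² = -3*(½)² = -3*¼ = -¾)
8*(5 + 18) - I(W) = 8*(5 + 18) - 1*(-¾) = 8*23 + ¾ = 184 + ¾ = 739/4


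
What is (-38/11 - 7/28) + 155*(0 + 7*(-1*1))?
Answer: -47903/44 ≈ -1088.7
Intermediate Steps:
(-38/11 - 7/28) + 155*(0 + 7*(-1*1)) = (-38*1/11 - 7*1/28) + 155*(0 + 7*(-1)) = (-38/11 - 1/4) + 155*(0 - 7) = -163/44 + 155*(-7) = -163/44 - 1085 = -47903/44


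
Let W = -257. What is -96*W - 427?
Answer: 24245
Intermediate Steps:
-96*W - 427 = -96*(-257) - 427 = 24672 - 427 = 24245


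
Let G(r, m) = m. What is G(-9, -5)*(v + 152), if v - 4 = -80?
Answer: -380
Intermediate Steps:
v = -76 (v = 4 - 80 = -76)
G(-9, -5)*(v + 152) = -5*(-76 + 152) = -5*76 = -380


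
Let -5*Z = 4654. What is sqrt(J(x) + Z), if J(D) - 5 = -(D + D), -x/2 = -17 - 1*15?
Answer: I*sqrt(26345)/5 ≈ 32.462*I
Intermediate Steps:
x = 64 (x = -2*(-17 - 1*15) = -2*(-17 - 15) = -2*(-32) = 64)
J(D) = 5 - 2*D (J(D) = 5 - (D + D) = 5 - 2*D)
Z = -4654/5 (Z = -1/5*4654 = -4654/5 ≈ -930.80)
sqrt(J(x) + Z) = sqrt((5 - 2*64) - 4654/5) = sqrt((5 - 128) - 4654/5) = sqrt(-123 - 4654/5) = sqrt(-5269/5) = I*sqrt(26345)/5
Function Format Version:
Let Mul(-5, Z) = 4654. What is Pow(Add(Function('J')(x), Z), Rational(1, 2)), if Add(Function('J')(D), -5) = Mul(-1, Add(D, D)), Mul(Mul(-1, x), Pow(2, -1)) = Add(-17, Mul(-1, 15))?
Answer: Mul(Rational(1, 5), I, Pow(26345, Rational(1, 2))) ≈ Mul(32.462, I)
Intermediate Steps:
x = 64 (x = Mul(-2, Add(-17, Mul(-1, 15))) = Mul(-2, Add(-17, -15)) = Mul(-2, -32) = 64)
Function('J')(D) = Add(5, Mul(-2, D)) (Function('J')(D) = Add(5, Mul(-1, Add(D, D))) = Add(5, Mul(-1, Mul(2, D))) = Add(5, Mul(-2, D)))
Z = Rational(-4654, 5) (Z = Mul(Rational(-1, 5), 4654) = Rational(-4654, 5) ≈ -930.80)
Pow(Add(Function('J')(x), Z), Rational(1, 2)) = Pow(Add(Add(5, Mul(-2, 64)), Rational(-4654, 5)), Rational(1, 2)) = Pow(Add(Add(5, -128), Rational(-4654, 5)), Rational(1, 2)) = Pow(Add(-123, Rational(-4654, 5)), Rational(1, 2)) = Pow(Rational(-5269, 5), Rational(1, 2)) = Mul(Rational(1, 5), I, Pow(26345, Rational(1, 2)))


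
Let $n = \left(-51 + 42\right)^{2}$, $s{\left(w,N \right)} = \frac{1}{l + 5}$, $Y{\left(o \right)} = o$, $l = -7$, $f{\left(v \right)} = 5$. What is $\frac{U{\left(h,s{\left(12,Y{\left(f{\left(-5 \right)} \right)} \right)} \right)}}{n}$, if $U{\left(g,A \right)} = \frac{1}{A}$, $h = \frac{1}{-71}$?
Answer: $- \frac{2}{81} \approx -0.024691$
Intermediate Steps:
$h = - \frac{1}{71} \approx -0.014085$
$s{\left(w,N \right)} = - \frac{1}{2}$ ($s{\left(w,N \right)} = \frac{1}{-7 + 5} = \frac{1}{-2} = - \frac{1}{2}$)
$n = 81$ ($n = \left(-9\right)^{2} = 81$)
$\frac{U{\left(h,s{\left(12,Y{\left(f{\left(-5 \right)} \right)} \right)} \right)}}{n} = \frac{1}{\left(- \frac{1}{2}\right) 81} = \left(-2\right) \frac{1}{81} = - \frac{2}{81}$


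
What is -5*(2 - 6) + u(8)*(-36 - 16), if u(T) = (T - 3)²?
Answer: -1280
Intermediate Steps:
u(T) = (-3 + T)²
-5*(2 - 6) + u(8)*(-36 - 16) = -5*(2 - 6) + (-3 + 8)²*(-36 - 16) = -5*(-4) + 5²*(-52) = 20 + 25*(-52) = 20 - 1300 = -1280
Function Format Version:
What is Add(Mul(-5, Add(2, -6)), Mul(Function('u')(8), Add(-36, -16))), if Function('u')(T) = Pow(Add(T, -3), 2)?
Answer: -1280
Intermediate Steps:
Function('u')(T) = Pow(Add(-3, T), 2)
Add(Mul(-5, Add(2, -6)), Mul(Function('u')(8), Add(-36, -16))) = Add(Mul(-5, Add(2, -6)), Mul(Pow(Add(-3, 8), 2), Add(-36, -16))) = Add(Mul(-5, -4), Mul(Pow(5, 2), -52)) = Add(20, Mul(25, -52)) = Add(20, -1300) = -1280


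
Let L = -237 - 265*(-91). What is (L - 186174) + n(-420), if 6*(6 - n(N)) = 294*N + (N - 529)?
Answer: -849311/6 ≈ -1.4155e+5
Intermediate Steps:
n(N) = 565/6 - 295*N/6 (n(N) = 6 - (294*N + (N - 529))/6 = 6 - (294*N + (-529 + N))/6 = 6 - (-529 + 295*N)/6 = 6 + (529/6 - 295*N/6) = 565/6 - 295*N/6)
L = 23878 (L = -237 + 24115 = 23878)
(L - 186174) + n(-420) = (23878 - 186174) + (565/6 - 295/6*(-420)) = -162296 + (565/6 + 20650) = -162296 + 124465/6 = -849311/6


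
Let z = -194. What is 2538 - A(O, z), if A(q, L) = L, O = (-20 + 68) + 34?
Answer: 2732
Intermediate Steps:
O = 82 (O = 48 + 34 = 82)
2538 - A(O, z) = 2538 - 1*(-194) = 2538 + 194 = 2732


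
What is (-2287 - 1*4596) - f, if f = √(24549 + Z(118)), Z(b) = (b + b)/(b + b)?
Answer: -6883 - 5*√982 ≈ -7039.7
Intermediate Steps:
Z(b) = 1 (Z(b) = (2*b)/((2*b)) = (2*b)*(1/(2*b)) = 1)
f = 5*√982 (f = √(24549 + 1) = √24550 = 5*√982 ≈ 156.68)
(-2287 - 1*4596) - f = (-2287 - 1*4596) - 5*√982 = (-2287 - 4596) - 5*√982 = -6883 - 5*√982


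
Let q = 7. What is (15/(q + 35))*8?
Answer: 20/7 ≈ 2.8571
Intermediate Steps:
(15/(q + 35))*8 = (15/(7 + 35))*8 = (15/42)*8 = ((1/42)*15)*8 = (5/14)*8 = 20/7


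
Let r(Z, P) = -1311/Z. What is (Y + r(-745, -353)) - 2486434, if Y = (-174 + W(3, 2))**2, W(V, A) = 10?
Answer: -1832354499/745 ≈ -2.4595e+6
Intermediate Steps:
Y = 26896 (Y = (-174 + 10)**2 = (-164)**2 = 26896)
(Y + r(-745, -353)) - 2486434 = (26896 - 1311/(-745)) - 2486434 = (26896 - 1311*(-1/745)) - 2486434 = (26896 + 1311/745) - 2486434 = 20038831/745 - 2486434 = -1832354499/745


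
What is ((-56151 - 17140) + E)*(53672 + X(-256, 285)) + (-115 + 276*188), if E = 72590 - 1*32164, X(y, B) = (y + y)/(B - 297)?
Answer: -1765280747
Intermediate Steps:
X(y, B) = 2*y/(-297 + B) (X(y, B) = (2*y)/(-297 + B) = 2*y/(-297 + B))
E = 40426 (E = 72590 - 32164 = 40426)
((-56151 - 17140) + E)*(53672 + X(-256, 285)) + (-115 + 276*188) = ((-56151 - 17140) + 40426)*(53672 + 2*(-256)/(-297 + 285)) + (-115 + 276*188) = (-73291 + 40426)*(53672 + 2*(-256)/(-12)) + (-115 + 51888) = -32865*(53672 + 2*(-256)*(-1/12)) + 51773 = -32865*(53672 + 128/3) + 51773 = -32865*161144/3 + 51773 = -1765332520 + 51773 = -1765280747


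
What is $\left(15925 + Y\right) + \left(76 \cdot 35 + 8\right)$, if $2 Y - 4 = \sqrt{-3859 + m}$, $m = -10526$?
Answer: $18595 + \frac{i \sqrt{14385}}{2} \approx 18595.0 + 59.969 i$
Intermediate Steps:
$Y = 2 + \frac{i \sqrt{14385}}{2}$ ($Y = 2 + \frac{\sqrt{-3859 - 10526}}{2} = 2 + \frac{\sqrt{-14385}}{2} = 2 + \frac{i \sqrt{14385}}{2} \approx 2.0 + 59.969 i$)
$\left(15925 + Y\right) + \left(76 \cdot 35 + 8\right) = \left(15925 + \left(2 + \frac{i \sqrt{14385}}{2}\right)\right) + \left(76 \cdot 35 + 8\right) = \left(15927 + \frac{i \sqrt{14385}}{2}\right) + \left(2660 + 8\right) = \left(15927 + \frac{i \sqrt{14385}}{2}\right) + 2668 = 18595 + \frac{i \sqrt{14385}}{2}$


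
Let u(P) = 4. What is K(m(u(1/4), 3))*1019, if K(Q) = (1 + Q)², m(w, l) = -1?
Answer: 0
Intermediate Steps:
K(m(u(1/4), 3))*1019 = (1 - 1)²*1019 = 0²*1019 = 0*1019 = 0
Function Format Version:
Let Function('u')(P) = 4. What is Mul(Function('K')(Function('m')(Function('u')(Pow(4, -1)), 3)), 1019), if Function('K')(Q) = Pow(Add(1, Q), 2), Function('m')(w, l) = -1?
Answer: 0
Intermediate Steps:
Mul(Function('K')(Function('m')(Function('u')(Pow(4, -1)), 3)), 1019) = Mul(Pow(Add(1, -1), 2), 1019) = Mul(Pow(0, 2), 1019) = Mul(0, 1019) = 0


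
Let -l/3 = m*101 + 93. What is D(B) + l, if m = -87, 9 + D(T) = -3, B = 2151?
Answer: 26070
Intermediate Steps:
D(T) = -12 (D(T) = -9 - 3 = -12)
l = 26082 (l = -3*(-87*101 + 93) = -3*(-8787 + 93) = -3*(-8694) = 26082)
D(B) + l = -12 + 26082 = 26070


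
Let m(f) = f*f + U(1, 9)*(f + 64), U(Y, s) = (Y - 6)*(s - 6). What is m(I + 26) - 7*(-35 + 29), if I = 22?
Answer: 666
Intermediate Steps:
U(Y, s) = (-6 + Y)*(-6 + s)
m(f) = -960 + f**2 - 15*f (m(f) = f*f + (36 - 6*1 - 6*9 + 1*9)*(f + 64) = f**2 + (36 - 6 - 54 + 9)*(64 + f) = f**2 - 15*(64 + f) = f**2 + (-960 - 15*f) = -960 + f**2 - 15*f)
m(I + 26) - 7*(-35 + 29) = (-960 + (22 + 26)**2 - 15*(22 + 26)) - 7*(-35 + 29) = (-960 + 48**2 - 15*48) - 7*(-6) = (-960 + 2304 - 720) + 42 = 624 + 42 = 666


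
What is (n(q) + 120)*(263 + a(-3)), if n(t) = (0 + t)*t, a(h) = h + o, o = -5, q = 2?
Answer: 31620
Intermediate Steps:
a(h) = -5 + h (a(h) = h - 5 = -5 + h)
n(t) = t² (n(t) = t*t = t²)
(n(q) + 120)*(263 + a(-3)) = (2² + 120)*(263 + (-5 - 3)) = (4 + 120)*(263 - 8) = 124*255 = 31620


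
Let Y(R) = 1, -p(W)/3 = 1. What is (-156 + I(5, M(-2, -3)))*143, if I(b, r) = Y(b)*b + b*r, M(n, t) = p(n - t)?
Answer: -23738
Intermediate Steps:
p(W) = -3 (p(W) = -3*1 = -3)
M(n, t) = -3
I(b, r) = b + b*r (I(b, r) = 1*b + b*r = b + b*r)
(-156 + I(5, M(-2, -3)))*143 = (-156 + 5*(1 - 3))*143 = (-156 + 5*(-2))*143 = (-156 - 10)*143 = -166*143 = -23738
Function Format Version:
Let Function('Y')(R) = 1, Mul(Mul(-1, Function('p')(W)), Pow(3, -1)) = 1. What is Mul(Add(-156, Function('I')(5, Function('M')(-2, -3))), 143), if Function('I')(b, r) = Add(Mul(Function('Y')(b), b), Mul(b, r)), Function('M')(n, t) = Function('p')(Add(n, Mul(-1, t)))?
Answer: -23738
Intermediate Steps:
Function('p')(W) = -3 (Function('p')(W) = Mul(-3, 1) = -3)
Function('M')(n, t) = -3
Function('I')(b, r) = Add(b, Mul(b, r)) (Function('I')(b, r) = Add(Mul(1, b), Mul(b, r)) = Add(b, Mul(b, r)))
Mul(Add(-156, Function('I')(5, Function('M')(-2, -3))), 143) = Mul(Add(-156, Mul(5, Add(1, -3))), 143) = Mul(Add(-156, Mul(5, -2)), 143) = Mul(Add(-156, -10), 143) = Mul(-166, 143) = -23738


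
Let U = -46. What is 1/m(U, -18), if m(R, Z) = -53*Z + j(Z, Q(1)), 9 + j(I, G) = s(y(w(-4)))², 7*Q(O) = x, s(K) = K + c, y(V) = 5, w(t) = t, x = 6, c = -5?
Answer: 1/945 ≈ 0.0010582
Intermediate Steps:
s(K) = -5 + K (s(K) = K - 5 = -5 + K)
Q(O) = 6/7 (Q(O) = (⅐)*6 = 6/7)
j(I, G) = -9 (j(I, G) = -9 + (-5 + 5)² = -9 + 0² = -9 + 0 = -9)
m(R, Z) = -9 - 53*Z (m(R, Z) = -53*Z - 9 = -9 - 53*Z)
1/m(U, -18) = 1/(-9 - 53*(-18)) = 1/(-9 + 954) = 1/945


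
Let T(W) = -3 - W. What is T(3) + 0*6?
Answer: -6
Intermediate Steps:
T(3) + 0*6 = (-3 - 1*3) + 0*6 = (-3 - 3) + 0 = -6 + 0 = -6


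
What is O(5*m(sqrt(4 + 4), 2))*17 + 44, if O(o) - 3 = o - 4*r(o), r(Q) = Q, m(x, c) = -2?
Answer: 605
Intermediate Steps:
O(o) = 3 - 3*o (O(o) = 3 + (o - 4*o) = 3 - 3*o)
O(5*m(sqrt(4 + 4), 2))*17 + 44 = (3 - 15*(-2))*17 + 44 = (3 - 3*(-10))*17 + 44 = (3 + 30)*17 + 44 = 33*17 + 44 = 561 + 44 = 605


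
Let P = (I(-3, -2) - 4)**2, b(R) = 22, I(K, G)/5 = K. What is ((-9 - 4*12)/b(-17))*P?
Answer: -20577/22 ≈ -935.32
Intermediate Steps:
I(K, G) = 5*K
P = 361 (P = (5*(-3) - 4)**2 = (-15 - 4)**2 = (-19)**2 = 361)
((-9 - 4*12)/b(-17))*P = ((-9 - 4*12)/22)*361 = ((-9 - 48)*(1/22))*361 = -57*1/22*361 = -57/22*361 = -20577/22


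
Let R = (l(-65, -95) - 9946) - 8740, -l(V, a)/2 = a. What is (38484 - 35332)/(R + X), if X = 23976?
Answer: 394/685 ≈ 0.57518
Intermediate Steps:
l(V, a) = -2*a
R = -18496 (R = (-2*(-95) - 9946) - 8740 = (190 - 9946) - 8740 = -9756 - 8740 = -18496)
(38484 - 35332)/(R + X) = (38484 - 35332)/(-18496 + 23976) = 3152/5480 = 3152*(1/5480) = 394/685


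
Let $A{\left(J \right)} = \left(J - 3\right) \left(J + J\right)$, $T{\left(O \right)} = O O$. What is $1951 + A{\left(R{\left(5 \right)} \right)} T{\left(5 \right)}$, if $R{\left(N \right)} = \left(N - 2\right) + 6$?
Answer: $4651$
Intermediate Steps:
$T{\left(O \right)} = O^{2}$
$R{\left(N \right)} = 4 + N$ ($R{\left(N \right)} = \left(-2 + N\right) + 6 = 4 + N$)
$A{\left(J \right)} = 2 J \left(-3 + J\right)$ ($A{\left(J \right)} = \left(-3 + J\right) 2 J = 2 J \left(-3 + J\right)$)
$1951 + A{\left(R{\left(5 \right)} \right)} T{\left(5 \right)} = 1951 + 2 \left(4 + 5\right) \left(-3 + \left(4 + 5\right)\right) 5^{2} = 1951 + 2 \cdot 9 \left(-3 + 9\right) 25 = 1951 + 2 \cdot 9 \cdot 6 \cdot 25 = 1951 + 108 \cdot 25 = 1951 + 2700 = 4651$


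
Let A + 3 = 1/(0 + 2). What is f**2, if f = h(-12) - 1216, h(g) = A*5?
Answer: 6036849/4 ≈ 1.5092e+6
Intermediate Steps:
A = -5/2 (A = -3 + 1/(0 + 2) = -3 + 1/2 = -5/2 ≈ -2.5000)
h(g) = -25/2 (h(g) = -5/2*5 = -25/2)
f = -2457/2 (f = -25/2 - 1216 = -2457/2 ≈ -1228.5)
f**2 = (-2457/2)**2 = 6036849/4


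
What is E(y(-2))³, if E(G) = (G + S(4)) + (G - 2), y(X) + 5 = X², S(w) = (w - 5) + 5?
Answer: 0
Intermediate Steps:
S(w) = w (S(w) = (-5 + w) + 5 = w)
y(X) = -5 + X²
E(G) = 2 + 2*G (E(G) = (G + 4) + (G - 2) = (4 + G) + (-2 + G) = 2 + 2*G)
E(y(-2))³ = (2 + 2*(-5 + (-2)²))³ = (2 + 2*(-5 + 4))³ = (2 + 2*(-1))³ = (2 - 2)³ = 0³ = 0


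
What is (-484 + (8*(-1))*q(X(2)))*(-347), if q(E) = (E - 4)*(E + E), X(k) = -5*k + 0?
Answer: 945228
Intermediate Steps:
X(k) = -5*k
q(E) = 2*E*(-4 + E) (q(E) = (-4 + E)*(2*E) = 2*E*(-4 + E))
(-484 + (8*(-1))*q(X(2)))*(-347) = (-484 + (8*(-1))*(2*(-5*2)*(-4 - 5*2)))*(-347) = (-484 - 16*(-10)*(-4 - 10))*(-347) = (-484 - 16*(-10)*(-14))*(-347) = (-484 - 8*280)*(-347) = (-484 - 2240)*(-347) = -2724*(-347) = 945228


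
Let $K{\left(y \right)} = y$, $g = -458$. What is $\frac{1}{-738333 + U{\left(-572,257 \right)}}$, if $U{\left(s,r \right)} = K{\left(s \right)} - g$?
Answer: $- \frac{1}{738447} \approx -1.3542 \cdot 10^{-6}$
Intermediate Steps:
$U{\left(s,r \right)} = 458 + s$ ($U{\left(s,r \right)} = s - -458 = s + 458 = 458 + s$)
$\frac{1}{-738333 + U{\left(-572,257 \right)}} = \frac{1}{-738333 + \left(458 - 572\right)} = \frac{1}{-738333 - 114} = \frac{1}{-738447} = - \frac{1}{738447}$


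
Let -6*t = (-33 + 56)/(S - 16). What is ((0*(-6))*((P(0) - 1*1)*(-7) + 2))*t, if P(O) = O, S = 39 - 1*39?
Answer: 0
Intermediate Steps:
S = 0 (S = 39 - 39 = 0)
t = 23/96 (t = -(-33 + 56)/(6*(0 - 16)) = -23/(6*(-16)) = -23*(-1)/(6*16) = -⅙*(-23/16) = 23/96 ≈ 0.23958)
((0*(-6))*((P(0) - 1*1)*(-7) + 2))*t = ((0*(-6))*((0 - 1*1)*(-7) + 2))*(23/96) = (0*((0 - 1)*(-7) + 2))*(23/96) = (0*(-1*(-7) + 2))*(23/96) = (0*(7 + 2))*(23/96) = (0*9)*(23/96) = 0*(23/96) = 0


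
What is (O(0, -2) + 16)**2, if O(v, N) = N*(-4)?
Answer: 576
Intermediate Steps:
O(v, N) = -4*N
(O(0, -2) + 16)**2 = (-4*(-2) + 16)**2 = (8 + 16)**2 = 24**2 = 576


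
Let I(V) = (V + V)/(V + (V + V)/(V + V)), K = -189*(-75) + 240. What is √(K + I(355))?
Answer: 5*√18271522/178 ≈ 120.07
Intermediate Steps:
K = 14415 (K = 14175 + 240 = 14415)
I(V) = 2*V/(1 + V) (I(V) = (2*V)/(V + (2*V)/((2*V))) = (2*V)/(V + (2*V)*(1/(2*V))) = (2*V)/(V + 1) = (2*V)/(1 + V) = 2*V/(1 + V))
√(K + I(355)) = √(14415 + 2*355/(1 + 355)) = √(14415 + 2*355/356) = √(14415 + 2*355*(1/356)) = √(14415 + 355/178) = √(2566225/178) = 5*√18271522/178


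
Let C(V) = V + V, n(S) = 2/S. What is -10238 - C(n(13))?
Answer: -133098/13 ≈ -10238.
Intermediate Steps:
C(V) = 2*V
-10238 - C(n(13)) = -10238 - 2*2/13 = -10238 - 1*4/13 = -10238 - 4/13 = -133098/13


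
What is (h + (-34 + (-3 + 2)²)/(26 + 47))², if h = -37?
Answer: 7474756/5329 ≈ 1402.7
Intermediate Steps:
(h + (-34 + (-3 + 2)²)/(26 + 47))² = (-37 + (-34 + (-3 + 2)²)/(26 + 47))² = (-37 + (-34 + (-1)²)/73)² = (-37 + (-34 + 1)*(1/73))² = (-37 - 33*1/73)² = (-37 - 33/73)² = (-2734/73)² = 7474756/5329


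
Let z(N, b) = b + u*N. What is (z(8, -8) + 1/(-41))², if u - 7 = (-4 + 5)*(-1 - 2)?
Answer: 966289/1681 ≈ 574.83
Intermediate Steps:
u = 4 (u = 7 + (-4 + 5)*(-1 - 2) = 7 + 1*(-3) = 7 - 3 = 4)
z(N, b) = b + 4*N
(z(8, -8) + 1/(-41))² = ((-8 + 4*8) + 1/(-41))² = ((-8 + 32) - 1/41)² = (24 - 1/41)² = (983/41)² = 966289/1681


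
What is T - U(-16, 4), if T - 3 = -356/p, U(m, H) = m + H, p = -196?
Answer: 824/49 ≈ 16.816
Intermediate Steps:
U(m, H) = H + m
T = 236/49 (T = 3 - 356/(-196) = 3 - 356*(-1/196) = 3 + 89/49 = 236/49 ≈ 4.8163)
T - U(-16, 4) = 236/49 - (4 - 16) = 236/49 - 1*(-12) = 236/49 + 12 = 824/49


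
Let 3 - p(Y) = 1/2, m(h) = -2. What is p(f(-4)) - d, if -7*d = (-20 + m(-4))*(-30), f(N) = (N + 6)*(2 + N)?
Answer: 1355/14 ≈ 96.786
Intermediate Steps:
f(N) = (2 + N)*(6 + N) (f(N) = (6 + N)*(2 + N) = (2 + N)*(6 + N))
p(Y) = 5/2 (p(Y) = 3 - 1/2 = 3 - 1*½ = 3 - ½ = 5/2)
d = -660/7 (d = -(-20 - 2)*(-30)/7 = -(-22)*(-30)/7 = -⅐*660 = -660/7 ≈ -94.286)
p(f(-4)) - d = 5/2 - 1*(-660/7) = 5/2 + 660/7 = 1355/14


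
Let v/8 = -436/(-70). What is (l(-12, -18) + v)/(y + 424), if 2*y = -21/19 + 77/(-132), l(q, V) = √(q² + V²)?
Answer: 795264/6753565 + 2736*√13/192959 ≈ 0.16888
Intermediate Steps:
l(q, V) = √(V² + q²)
y = -385/456 (y = (-21/19 + 77/(-132))/2 = (-21*1/19 + 77*(-1/132))/2 = (-21/19 - 7/12)/2 = (½)*(-385/228) = -385/456 ≈ -0.84430)
v = 1744/35 (v = 8*(-436/(-70)) = 8*(-436*(-1/70)) = 8*(218/35) = 1744/35 ≈ 49.829)
(l(-12, -18) + v)/(y + 424) = (√((-18)² + (-12)²) + 1744/35)/(-385/456 + 424) = (√(324 + 144) + 1744/35)/(192959/456) = (√468 + 1744/35)*(456/192959) = (6*√13 + 1744/35)*(456/192959) = (1744/35 + 6*√13)*(456/192959) = 795264/6753565 + 2736*√13/192959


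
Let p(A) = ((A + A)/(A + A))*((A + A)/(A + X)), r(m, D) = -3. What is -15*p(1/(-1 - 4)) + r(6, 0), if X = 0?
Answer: -33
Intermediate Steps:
p(A) = 2 (p(A) = ((A + A)/(A + A))*((A + A)/(A + 0)) = ((2*A)/((2*A)))*((2*A)/A) = ((2*A)*(1/(2*A)))*2 = 1*2 = 2)
-15*p(1/(-1 - 4)) + r(6, 0) = -15*2 - 3 = -30 - 3 = -33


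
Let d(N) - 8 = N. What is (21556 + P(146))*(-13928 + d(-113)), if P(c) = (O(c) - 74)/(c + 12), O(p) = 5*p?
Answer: -23901735316/79 ≈ -3.0255e+8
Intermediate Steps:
P(c) = (-74 + 5*c)/(12 + c) (P(c) = (5*c - 74)/(c + 12) = (-74 + 5*c)/(12 + c))
d(N) = 8 + N
(21556 + P(146))*(-13928 + d(-113)) = (21556 + (-74 + 5*146)/(12 + 146))*(-13928 + (8 - 113)) = (21556 + (-74 + 730)/158)*(-13928 - 105) = (21556 + (1/158)*656)*(-14033) = (21556 + 328/79)*(-14033) = (1703252/79)*(-14033) = -23901735316/79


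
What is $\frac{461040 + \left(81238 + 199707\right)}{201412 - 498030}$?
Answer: $- \frac{741985}{296618} \approx -2.5015$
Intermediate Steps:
$\frac{461040 + \left(81238 + 199707\right)}{201412 - 498030} = \frac{461040 + 280945}{-296618} = 741985 \left(- \frac{1}{296618}\right) = - \frac{741985}{296618}$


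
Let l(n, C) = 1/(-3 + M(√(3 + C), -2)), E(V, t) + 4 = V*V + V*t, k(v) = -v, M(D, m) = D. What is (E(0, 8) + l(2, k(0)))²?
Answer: 61/3 + 3*√3/2 ≈ 22.931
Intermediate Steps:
E(V, t) = -4 + V² + V*t (E(V, t) = -4 + (V*V + V*t) = -4 + (V² + V*t) = -4 + V² + V*t)
l(n, C) = 1/(-3 + √(3 + C))
(E(0, 8) + l(2, k(0)))² = ((-4 + 0² + 0*8) + 1/(-3 + √(3 - 1*0)))² = ((-4 + 0 + 0) + 1/(-3 + √(3 + 0)))² = (-4 + 1/(-3 + √3))²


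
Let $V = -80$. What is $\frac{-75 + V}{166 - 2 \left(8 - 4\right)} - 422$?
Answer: $- \frac{66831}{158} \approx -422.98$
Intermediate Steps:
$\frac{-75 + V}{166 - 2 \left(8 - 4\right)} - 422 = \frac{-75 - 80}{166 - 2 \left(8 - 4\right)} - 422 = - \frac{155}{166 - 8} - 422 = - \frac{155}{158} - 422 = - \frac{66831}{158}$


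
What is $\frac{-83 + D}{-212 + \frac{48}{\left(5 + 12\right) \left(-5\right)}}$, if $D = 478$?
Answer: $- \frac{33575}{18068} \approx -1.8583$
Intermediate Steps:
$\frac{-83 + D}{-212 + \frac{48}{\left(5 + 12\right) \left(-5\right)}} = \frac{-83 + 478}{-212 + \frac{48}{\left(5 + 12\right) \left(-5\right)}} = \frac{395}{-212 + \frac{48}{17 \left(-5\right)}} = \frac{395}{-212 + \frac{48}{-85}} = \frac{395}{-212 + 48 \left(- \frac{1}{85}\right)} = \frac{395}{-212 - \frac{48}{85}} = \frac{395}{- \frac{18068}{85}} = 395 \left(- \frac{85}{18068}\right) = - \frac{33575}{18068}$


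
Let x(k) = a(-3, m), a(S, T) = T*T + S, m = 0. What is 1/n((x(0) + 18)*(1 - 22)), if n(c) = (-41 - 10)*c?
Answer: 1/16065 ≈ 6.2247e-5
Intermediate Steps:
a(S, T) = S + T² (a(S, T) = T² + S = S + T²)
x(k) = -3 (x(k) = -3 + 0² = -3 + 0 = -3)
n(c) = -51*c
1/n((x(0) + 18)*(1 - 22)) = 1/(-51*(-3 + 18)*(1 - 22)) = 1/(-765*(-21)) = 1/(-51*(-315)) = 1/16065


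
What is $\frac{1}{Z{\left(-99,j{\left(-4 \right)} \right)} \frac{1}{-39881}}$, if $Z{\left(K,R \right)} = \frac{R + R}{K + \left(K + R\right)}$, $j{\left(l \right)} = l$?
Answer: $- \frac{4027981}{4} \approx -1.007 \cdot 10^{6}$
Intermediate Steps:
$Z{\left(K,R \right)} = \frac{2 R}{R + 2 K}$
$\frac{1}{Z{\left(-99,j{\left(-4 \right)} \right)} \frac{1}{-39881}} = \frac{1}{2 \left(-4\right) \frac{1}{-4 + 2 \left(-99\right)} \frac{1}{-39881}} = \frac{1}{2 \left(-4\right) \frac{1}{-4 - 198} \left(- \frac{1}{39881}\right)} = \frac{1}{2 \left(-4\right) \frac{1}{-202} \left(- \frac{1}{39881}\right)} = \frac{1}{2 \left(-4\right) \left(- \frac{1}{202}\right) \left(- \frac{1}{39881}\right)} = \frac{1}{\frac{4}{101} \left(- \frac{1}{39881}\right)} = \frac{1}{- \frac{4}{4027981}} = - \frac{4027981}{4}$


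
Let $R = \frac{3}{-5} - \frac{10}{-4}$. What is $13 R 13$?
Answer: $\frac{3211}{10} \approx 321.1$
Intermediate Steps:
$R = \frac{19}{10}$ ($R = 3 \left(- \frac{1}{5}\right) - - \frac{5}{2} = - \frac{3}{5} + \frac{5}{2} = \frac{19}{10} \approx 1.9$)
$13 R 13 = 13 \cdot \frac{19}{10} \cdot 13 = \frac{247}{10} \cdot 13 = \frac{3211}{10}$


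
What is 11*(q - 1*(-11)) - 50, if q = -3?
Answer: 38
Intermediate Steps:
11*(q - 1*(-11)) - 50 = 11*(-3 - 1*(-11)) - 50 = 11*(-3 + 11) - 50 = 11*8 - 50 = 88 - 50 = 38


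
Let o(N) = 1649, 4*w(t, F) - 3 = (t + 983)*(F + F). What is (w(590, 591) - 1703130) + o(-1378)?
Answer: -4946635/4 ≈ -1.2367e+6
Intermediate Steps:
w(t, F) = ¾ + F*(983 + t)/2 (w(t, F) = ¾ + ((t + 983)*(F + F))/4 = ¾ + ((983 + t)*(2*F))/4 = ¾ + (2*F*(983 + t))/4 = ¾ + F*(983 + t)/2)
(w(590, 591) - 1703130) + o(-1378) = ((¾ + (983/2)*591 + (½)*591*590) - 1703130) + 1649 = ((¾ + 580953/2 + 174345) - 1703130) + 1649 = (1859289/4 - 1703130) + 1649 = -4953231/4 + 1649 = -4946635/4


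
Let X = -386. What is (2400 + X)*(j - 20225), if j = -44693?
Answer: -130744852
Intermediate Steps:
(2400 + X)*(j - 20225) = (2400 - 386)*(-44693 - 20225) = 2014*(-64918) = -130744852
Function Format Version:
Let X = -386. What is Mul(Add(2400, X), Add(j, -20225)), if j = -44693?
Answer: -130744852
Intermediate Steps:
Mul(Add(2400, X), Add(j, -20225)) = Mul(Add(2400, -386), Add(-44693, -20225)) = Mul(2014, -64918) = -130744852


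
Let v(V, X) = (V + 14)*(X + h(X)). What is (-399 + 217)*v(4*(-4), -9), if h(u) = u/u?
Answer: -2912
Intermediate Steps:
h(u) = 1
v(V, X) = (1 + X)*(14 + V) (v(V, X) = (V + 14)*(X + 1) = (14 + V)*(1 + X) = (1 + X)*(14 + V))
(-399 + 217)*v(4*(-4), -9) = (-399 + 217)*(14 + 4*(-4) + 14*(-9) + (4*(-4))*(-9)) = -182*(14 - 16 - 126 - 16*(-9)) = -182*(14 - 16 - 126 + 144) = -182*16 = -2912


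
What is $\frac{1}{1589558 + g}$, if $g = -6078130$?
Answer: $- \frac{1}{4488572} \approx -2.2279 \cdot 10^{-7}$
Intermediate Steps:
$\frac{1}{1589558 + g} = \frac{1}{1589558 - 6078130} = \frac{1}{-4488572} = - \frac{1}{4488572}$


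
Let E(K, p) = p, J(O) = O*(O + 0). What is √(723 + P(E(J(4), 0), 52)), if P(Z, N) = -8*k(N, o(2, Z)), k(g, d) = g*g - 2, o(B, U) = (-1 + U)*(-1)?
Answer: I*√20893 ≈ 144.54*I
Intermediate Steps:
J(O) = O² (J(O) = O*O = O²)
o(B, U) = 1 - U
k(g, d) = -2 + g² (k(g, d) = g² - 2 = -2 + g²)
P(Z, N) = 16 - 8*N² (P(Z, N) = -8*(-2 + N²) = 16 - 8*N²)
√(723 + P(E(J(4), 0), 52)) = √(723 + (16 - 8*52²)) = √(723 + (16 - 8*2704)) = √(723 + (16 - 21632)) = √(723 - 21616) = √(-20893) = I*√20893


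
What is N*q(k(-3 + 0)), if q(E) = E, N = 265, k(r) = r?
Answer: -795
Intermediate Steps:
N*q(k(-3 + 0)) = 265*(-3 + 0) = 265*(-3) = -795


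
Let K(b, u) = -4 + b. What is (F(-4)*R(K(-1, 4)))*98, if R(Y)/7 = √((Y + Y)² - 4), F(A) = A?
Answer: -10976*√6 ≈ -26886.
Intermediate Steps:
R(Y) = 7*√(-4 + 4*Y²) (R(Y) = 7*√((Y + Y)² - 4) = 7*√((2*Y)² - 4) = 7*√(4*Y² - 4) = 7*√(-4 + 4*Y²))
(F(-4)*R(K(-1, 4)))*98 = -56*√(-1 + (-4 - 1)²)*98 = -56*√(-1 + (-5)²)*98 = -56*√(-1 + 25)*98 = -56*√24*98 = -56*2*√6*98 = -112*√6*98 = -10976*√6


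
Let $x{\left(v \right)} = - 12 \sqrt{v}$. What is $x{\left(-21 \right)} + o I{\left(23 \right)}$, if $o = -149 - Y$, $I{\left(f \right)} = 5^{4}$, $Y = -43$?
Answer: $-66250 - 12 i \sqrt{21} \approx -66250.0 - 54.991 i$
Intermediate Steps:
$I{\left(f \right)} = 625$
$o = -106$ ($o = -149 - -43 = -149 + 43 = -106$)
$x{\left(-21 \right)} + o I{\left(23 \right)} = - 12 \sqrt{-21} - 66250 = - 12 i \sqrt{21} - 66250 = -66250 - 12 i \sqrt{21}$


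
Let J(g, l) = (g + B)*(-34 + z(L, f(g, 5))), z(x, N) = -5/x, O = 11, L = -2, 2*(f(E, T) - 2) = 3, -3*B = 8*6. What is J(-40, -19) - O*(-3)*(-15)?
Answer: 1269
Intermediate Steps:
B = -16 (B = -8*6/3 = -1/3*48 = -16)
f(E, T) = 7/2 (f(E, T) = 2 + (1/2)*3 = 2 + 3/2 = 7/2)
J(g, l) = 504 - 63*g/2 (J(g, l) = (g - 16)*(-34 - 5/(-2)) = (-16 + g)*(-34 - 5*(-1/2)) = (-16 + g)*(-34 + 5/2) = (-16 + g)*(-63/2) = 504 - 63*g/2)
J(-40, -19) - O*(-3)*(-15) = (504 - 63/2*(-40)) - 11*(-3)*(-15) = (504 + 1260) - (-33)*(-15) = 1764 - 1*495 = 1764 - 495 = 1269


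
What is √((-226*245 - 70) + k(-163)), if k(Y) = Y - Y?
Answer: 12*I*√385 ≈ 235.46*I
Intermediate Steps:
k(Y) = 0
√((-226*245 - 70) + k(-163)) = √((-226*245 - 70) + 0) = √((-55370 - 70) + 0) = √(-55440 + 0) = √(-55440) = 12*I*√385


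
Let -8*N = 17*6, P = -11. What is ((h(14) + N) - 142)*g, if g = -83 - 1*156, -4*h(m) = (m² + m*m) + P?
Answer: 59750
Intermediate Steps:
h(m) = 11/4 - m²/2 (h(m) = -((m² + m*m) - 11)/4 = -((m² + m²) - 11)/4 = -(2*m² - 11)/4 = -(-11 + 2*m²)/4 = 11/4 - m²/2)
N = -51/4 (N = -17*6/8 = -⅛*102 = -51/4 ≈ -12.750)
g = -239 (g = -83 - 156 = -239)
((h(14) + N) - 142)*g = (((11/4 - ½*14²) - 51/4) - 142)*(-239) = (((11/4 - ½*196) - 51/4) - 142)*(-239) = (((11/4 - 98) - 51/4) - 142)*(-239) = ((-381/4 - 51/4) - 142)*(-239) = (-108 - 142)*(-239) = -250*(-239) = 59750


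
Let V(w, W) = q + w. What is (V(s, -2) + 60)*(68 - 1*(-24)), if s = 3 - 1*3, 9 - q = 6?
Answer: 5796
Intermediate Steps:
q = 3 (q = 9 - 1*6 = 9 - 6 = 3)
s = 0 (s = 3 - 3 = 0)
V(w, W) = 3 + w
(V(s, -2) + 60)*(68 - 1*(-24)) = ((3 + 0) + 60)*(68 - 1*(-24)) = (3 + 60)*(68 + 24) = 63*92 = 5796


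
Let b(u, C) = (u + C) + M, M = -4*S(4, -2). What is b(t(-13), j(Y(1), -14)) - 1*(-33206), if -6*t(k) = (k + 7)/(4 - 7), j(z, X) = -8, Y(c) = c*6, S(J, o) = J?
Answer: 99545/3 ≈ 33182.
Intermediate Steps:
Y(c) = 6*c
M = -16 (M = -4*4 = -16)
t(k) = 7/18 + k/18 (t(k) = -(k + 7)/(6*(4 - 7)) = -(7 + k)/(6*(-3)) = -(7 + k)*(-1)/(6*3) = -(-7/3 - k/3)/6 = 7/18 + k/18)
b(u, C) = -16 + C + u (b(u, C) = (u + C) - 16 = (C + u) - 16 = -16 + C + u)
b(t(-13), j(Y(1), -14)) - 1*(-33206) = (-16 - 8 + (7/18 + (1/18)*(-13))) - 1*(-33206) = (-16 - 8 + (7/18 - 13/18)) + 33206 = (-16 - 8 - 1/3) + 33206 = -73/3 + 33206 = 99545/3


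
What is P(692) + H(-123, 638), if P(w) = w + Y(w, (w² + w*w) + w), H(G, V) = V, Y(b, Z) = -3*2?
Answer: 1324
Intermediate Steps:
Y(b, Z) = -6
P(w) = -6 + w (P(w) = w - 6 = -6 + w)
P(692) + H(-123, 638) = (-6 + 692) + 638 = 686 + 638 = 1324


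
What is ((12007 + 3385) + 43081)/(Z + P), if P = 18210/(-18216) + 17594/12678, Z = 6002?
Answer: 375108271164/38505727745 ≈ 9.7416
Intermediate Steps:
P = 2489609/6415068 (P = 18210*(-1/18216) + 17594*(1/12678) = -3035/3036 + 8797/6339 = 2489609/6415068 ≈ 0.38809)
((12007 + 3385) + 43081)/(Z + P) = ((12007 + 3385) + 43081)/(6002 + 2489609/6415068) = (15392 + 43081)/(38505727745/6415068) = 58473*(6415068/38505727745) = 375108271164/38505727745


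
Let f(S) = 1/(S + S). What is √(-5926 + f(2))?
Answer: I*√23703/2 ≈ 76.979*I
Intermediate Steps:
f(S) = 1/(2*S)
√(-5926 + f(2)) = √(-5926 + (½)/2) = √(-5926 + (½)*(½)) = √(-5926 + ¼) = √(-23703/4) = I*√23703/2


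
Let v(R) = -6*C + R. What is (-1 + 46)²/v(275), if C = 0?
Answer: 81/11 ≈ 7.3636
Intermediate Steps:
v(R) = R (v(R) = -6*0 + R = 0 + R = R)
(-1 + 46)²/v(275) = (-1 + 46)²/275 = 45²*(1/275) = 2025*(1/275) = 81/11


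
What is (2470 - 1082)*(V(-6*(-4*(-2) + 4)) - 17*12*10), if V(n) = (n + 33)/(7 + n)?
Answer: -14153436/5 ≈ -2.8307e+6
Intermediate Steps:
V(n) = (33 + n)/(7 + n)
(2470 - 1082)*(V(-6*(-4*(-2) + 4)) - 17*12*10) = (2470 - 1082)*((33 - 6*(-4*(-2) + 4))/(7 - 6*(-4*(-2) + 4)) - 17*12*10) = 1388*((33 - 6*(8 + 4))/(7 - 6*(8 + 4)) - 204*10) = 1388*((33 - 6*12)/(7 - 6*12) - 2040) = 1388*((33 - 72)/(7 - 72) - 2040) = 1388*(-39/(-65) - 2040) = 1388*(-1/65*(-39) - 2040) = 1388*(⅗ - 2040) = 1388*(-10197/5) = -14153436/5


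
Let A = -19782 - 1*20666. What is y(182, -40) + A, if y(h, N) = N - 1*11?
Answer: -40499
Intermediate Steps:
y(h, N) = -11 + N (y(h, N) = N - 11 = -11 + N)
A = -40448 (A = -19782 - 20666 = -40448)
y(182, -40) + A = (-11 - 40) - 40448 = -51 - 40448 = -40499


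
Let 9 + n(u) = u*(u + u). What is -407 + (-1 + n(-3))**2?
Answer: -343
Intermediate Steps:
n(u) = -9 + 2*u**2 (n(u) = -9 + u*(u + u) = -9 + u*(2*u) = -9 + 2*u**2)
-407 + (-1 + n(-3))**2 = -407 + (-1 + (-9 + 2*(-3)**2))**2 = -407 + (-1 + (-9 + 2*9))**2 = -407 + (-1 + (-9 + 18))**2 = -407 + (-1 + 9)**2 = -407 + 8**2 = -407 + 64 = -343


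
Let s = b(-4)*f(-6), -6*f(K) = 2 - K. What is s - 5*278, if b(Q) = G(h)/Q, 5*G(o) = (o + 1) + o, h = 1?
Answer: -6949/5 ≈ -1389.8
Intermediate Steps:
G(o) = 1/5 + 2*o/5 (G(o) = ((o + 1) + o)/5 = ((1 + o) + o)/5 = (1 + 2*o)/5 = 1/5 + 2*o/5)
f(K) = -1/3 + K/6 (f(K) = -(2 - K)/6 = -1/3 + K/6)
b(Q) = 3/(5*Q) (b(Q) = (1/5 + (2/5)*1)/Q = (1/5 + 2/5)/Q = 3/(5*Q))
s = 1/5 (s = ((3/5)/(-4))*(-1/3 + (1/6)*(-6)) = ((3/5)*(-1/4))*(-1/3 - 1) = -3/20*(-4/3) = 1/5 ≈ 0.20000)
s - 5*278 = 1/5 - 5*278 = 1/5 - 1390 = -6949/5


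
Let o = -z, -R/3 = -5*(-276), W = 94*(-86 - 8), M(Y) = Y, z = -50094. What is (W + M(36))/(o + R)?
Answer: -4400/22977 ≈ -0.19150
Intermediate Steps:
W = -8836 (W = 94*(-94) = -8836)
R = -4140 (R = -(-15)*(-276) = -3*1380 = -4140)
o = 50094 (o = -1*(-50094) = 50094)
(W + M(36))/(o + R) = (-8836 + 36)/(50094 - 4140) = -8800/45954 = -8800*1/45954 = -4400/22977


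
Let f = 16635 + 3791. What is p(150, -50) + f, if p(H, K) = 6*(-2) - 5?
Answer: 20409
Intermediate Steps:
f = 20426
p(H, K) = -17 (p(H, K) = -12 - 5 = -17)
p(150, -50) + f = -17 + 20426 = 20409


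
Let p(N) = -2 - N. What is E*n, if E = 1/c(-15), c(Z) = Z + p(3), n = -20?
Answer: 1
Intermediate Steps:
c(Z) = -5 + Z (c(Z) = Z + (-2 - 1*3) = Z + (-2 - 3) = Z - 5 = -5 + Z)
E = -1/20 (E = 1/(-5 - 15) = 1/(-20) = -1/20 ≈ -0.050000)
E*n = -1/20*(-20) = 1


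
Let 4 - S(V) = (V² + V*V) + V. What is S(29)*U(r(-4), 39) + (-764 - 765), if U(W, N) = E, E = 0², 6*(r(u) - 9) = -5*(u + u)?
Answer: -1529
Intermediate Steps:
r(u) = 9 - 5*u/3 (r(u) = 9 + (-5*(u + u))/6 = 9 + (-10*u)/6 = 9 - 5*u/3)
E = 0
S(V) = 4 - V - 2*V² (S(V) = 4 - ((V² + V*V) + V) = 4 - ((V² + V²) + V) = 4 - (2*V² + V) = 4 - (V + 2*V²) = 4 + (-V - 2*V²) = 4 - V - 2*V²)
U(W, N) = 0
S(29)*U(r(-4), 39) + (-764 - 765) = (4 - 1*29 - 2*29²)*0 + (-764 - 765) = (4 - 29 - 2*841)*0 - 1529 = (4 - 29 - 1682)*0 - 1529 = -1707*0 - 1529 = 0 - 1529 = -1529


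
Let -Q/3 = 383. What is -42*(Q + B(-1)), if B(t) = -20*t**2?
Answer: 49098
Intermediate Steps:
Q = -1149 (Q = -3*383 = -1149)
-42*(Q + B(-1)) = -42*(-1149 - 20*(-1)**2) = -42*(-1149 - 20*1) = -42*(-1149 - 20) = -42*(-1169) = 49098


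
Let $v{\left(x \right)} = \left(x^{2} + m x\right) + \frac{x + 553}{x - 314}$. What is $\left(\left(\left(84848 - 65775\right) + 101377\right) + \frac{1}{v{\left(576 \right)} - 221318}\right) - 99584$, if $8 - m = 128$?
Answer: $\frac{226013939472}{10831685} \approx 20866.0$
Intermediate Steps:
$m = -120$ ($m = 8 - 128 = -120$)
$v{\left(x \right)} = x^{2} - 120 x + \frac{553 + x}{-314 + x}$ ($v{\left(x \right)} = \left(x^{2} - 120 x\right) + \frac{x + 553}{x - 314} = \left(x^{2} - 120 x\right) + \frac{553 + x}{-314 + x} = x^{2} - 120 x + \frac{553 + x}{-314 + x}$)
$\left(\left(\left(84848 - 65775\right) + 101377\right) + \frac{1}{v{\left(576 \right)} - 221318}\right) - 99584 = \left(\left(\left(84848 - 65775\right) + 101377\right) + \frac{1}{\frac{553 + 576^{3} - 434 \cdot 576^{2} + 37681 \cdot 576}{-314 + 576} - 221318}\right) - 99584 = \left(\left(19073 + 101377\right) + \frac{1}{\frac{553 + 191102976 - 143990784 + 21704256}{262} - 221318}\right) - 99584 = \left(120450 + \frac{1}{\frac{553 + 191102976 - 143990784 + 21704256}{262} - 221318}\right) - 99584 = \left(120450 + \frac{1}{\frac{1}{262} \cdot 68817001 - 221318}\right) - 99584 = \left(120450 + \frac{1}{\frac{68817001}{262} - 221318}\right) - 99584 = \left(120450 + \frac{1}{\frac{10831685}{262}}\right) - 99584 = \left(120450 + \frac{262}{10831685}\right) - 99584 = \frac{1304676458512}{10831685} - 99584 = \frac{226013939472}{10831685}$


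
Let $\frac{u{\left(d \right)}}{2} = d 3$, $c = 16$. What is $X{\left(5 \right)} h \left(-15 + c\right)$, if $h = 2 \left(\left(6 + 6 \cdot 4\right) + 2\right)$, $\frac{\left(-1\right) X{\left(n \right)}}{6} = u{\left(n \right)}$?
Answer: $-11520$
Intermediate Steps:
$u{\left(d \right)} = 6 d$ ($u{\left(d \right)} = 2 d 3 = 2 \cdot 3 d = 6 d$)
$X{\left(n \right)} = - 36 n$ ($X{\left(n \right)} = - 6 \cdot 6 n = - 36 n$)
$h = 64$ ($h = 2 \left(\left(6 + 24\right) + 2\right) = 2 \left(30 + 2\right) = 2 \cdot 32 = 64$)
$X{\left(5 \right)} h \left(-15 + c\right) = \left(-36\right) 5 \cdot 64 \left(-15 + 16\right) = \left(-180\right) 64 \cdot 1 = \left(-11520\right) 1 = -11520$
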